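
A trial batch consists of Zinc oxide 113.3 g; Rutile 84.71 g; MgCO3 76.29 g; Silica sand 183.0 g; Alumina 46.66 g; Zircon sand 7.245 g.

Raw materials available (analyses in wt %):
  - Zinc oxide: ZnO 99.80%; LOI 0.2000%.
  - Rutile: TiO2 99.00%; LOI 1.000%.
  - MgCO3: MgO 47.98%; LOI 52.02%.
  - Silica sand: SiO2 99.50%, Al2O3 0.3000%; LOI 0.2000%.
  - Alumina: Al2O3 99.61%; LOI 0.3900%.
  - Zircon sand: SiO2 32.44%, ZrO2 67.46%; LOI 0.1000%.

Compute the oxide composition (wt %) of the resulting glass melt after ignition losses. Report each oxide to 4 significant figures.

Glass mass = 469.9 g (batch 511.2 − LOI 41.31).
Composition: SiO2 39.25%, ZrO2 1.040%, MgO 7.790%, TiO2 17.85%, ZnO 24.06%, Al2O3 10.01%

Exact precision is maintained in all steps. Intermediates are printed rounded to 4 significant digits alongside each step; every reported figure undergoes a single rounding; the derived quantities, which include the totals, yield, ignition loss, six oxide percentages, glass mass, are carried in full precision, as set out in problem or answer, from the weighed amounts on 469.9 g of glass.
Oxide-by-oxide delivered mass:
  SiO2: 183.0·0.9950 + 7.245·0.3244 = 184.4 g
  ZrO2: 7.245·0.6746 = 4.887 g
  MgO: 76.29·0.4798 = 36.60 g
  TiO2: 84.71·0.9900 = 83.86 g
  ZnO: 113.3·0.9980 = 113.1 g
  Al2O3: 183.0·0.003000 + 46.66·0.9961 = 47.03 g
LOI: 113.3·0.002000 + 84.71·0.01000 + 76.29·0.5202 + 183.0·0.002000 + 46.66·0.003900 + 7.245·0.001000 = 41.31 g
Glass mass = batch − LOI = 511.2 − 41.31 = 469.9 g (= the summed oxide contributions)
each wt % is 100 × oxide ÷ glass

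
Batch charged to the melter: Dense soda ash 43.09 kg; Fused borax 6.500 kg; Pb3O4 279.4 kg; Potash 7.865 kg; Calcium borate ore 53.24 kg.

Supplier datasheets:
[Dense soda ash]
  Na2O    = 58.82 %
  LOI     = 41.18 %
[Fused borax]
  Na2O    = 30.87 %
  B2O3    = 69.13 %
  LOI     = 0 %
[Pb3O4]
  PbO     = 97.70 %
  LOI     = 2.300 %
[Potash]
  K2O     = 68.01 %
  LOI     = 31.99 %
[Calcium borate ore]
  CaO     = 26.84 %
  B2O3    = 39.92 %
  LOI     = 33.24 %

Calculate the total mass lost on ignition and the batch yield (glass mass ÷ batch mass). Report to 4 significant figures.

LOI loss = 44.38 kg; glass = 345.7 kg; yield = 88.62%

Mid-chain values appear with 4-significant-figure rounding on the page. All internal work keeps full float precision all the way through — every reported figure takes a single rounding — the derived quantities are computed from the weighed amounts for 345.7 kg of glass in full precision (yield, the five compositions, ignition loss, totals, net glass mass) as they appear in the question or the answer.
Per-material ignition loss:
  Dense soda ash: 43.09 × 0.4118 = 17.74 kg
  Fused borax: 6.500 × 0 = 0 kg
  Pb3O4: 279.4 × 0.02300 = 6.426 kg
  Potash: 7.865 × 0.3199 = 2.516 kg
  Calcium borate ore: 53.24 × 0.3324 = 17.70 kg
Total LOI = 44.38 kg
Glass = batch − LOI = 390.1 − 44.38 = 345.7 kg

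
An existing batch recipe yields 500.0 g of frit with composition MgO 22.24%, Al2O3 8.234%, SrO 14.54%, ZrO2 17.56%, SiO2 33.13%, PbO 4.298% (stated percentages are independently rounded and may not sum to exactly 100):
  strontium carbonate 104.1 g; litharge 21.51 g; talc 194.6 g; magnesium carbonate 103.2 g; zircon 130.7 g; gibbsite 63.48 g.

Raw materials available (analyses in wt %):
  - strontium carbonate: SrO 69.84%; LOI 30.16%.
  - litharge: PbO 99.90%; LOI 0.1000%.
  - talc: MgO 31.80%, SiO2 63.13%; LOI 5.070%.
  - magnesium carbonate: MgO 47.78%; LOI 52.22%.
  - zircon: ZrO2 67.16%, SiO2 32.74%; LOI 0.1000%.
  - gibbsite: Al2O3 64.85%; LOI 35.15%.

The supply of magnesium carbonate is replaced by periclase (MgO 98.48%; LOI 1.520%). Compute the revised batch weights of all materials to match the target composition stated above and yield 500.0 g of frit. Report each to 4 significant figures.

In-progress results appear (rounded to 4 significant figures) in the working. The whole derivation keeps exact precision at all times — each reported number is rounded once only. All derived quantities are carried at full float precision (glass mass, the totals, ignition loss, the yield, the six compositions) from the batch weights on 500.0 g of glass as quoted within the problem or the answer.
Target oxide masses per 500.0 g frit:
  MgO: 22.24% × 500.0 = 111.2 g
  Al2O3: 8.234% × 500.0 = 41.17 g
  SrO: 14.54% × 500.0 = 72.70 g
  ZrO2: 17.56% × 500.0 = 87.80 g
  SiO2: 33.13% × 500.0 = 165.6 g
  PbO: 4.298% × 500.0 = 21.49 g
Checking each oxide sum with the batch weights as given, on the stated basis (summed amounts equal target values given rounding of the digits):
  MgO: 194.6·0.3180 + 50.08·0.9848 = 111.2 g (target 111.2 g)
  Al2O3: 63.48·0.6485 = 41.17 g (target 41.17 g)
  SrO: 104.1·0.6984 = 72.70 g (target 72.70 g)
  ZrO2: 130.7·0.6716 = 87.78 g (target 87.80 g)
  SiO2: 194.6·0.6313 + 130.7·0.3274 = 165.6 g (target 165.6 g)
  PbO: 21.51·0.9990 = 21.49 g (target 21.49 g)
Auditing the glass mass value: whole batch net of LOI = 500.0 g (the Σ of target masses is 500.0 g; the stated basis being 500.0 g — a pure rounding effect).
Total batch = Σ batch = 564.5 g; ignition loss, Σ(batch × LOI) = 64.49 g; glass ÷ batch gives a yield of 88.58%.

Revised batch per 500.0 g frit:
  strontium carbonate: 104.1 g
  litharge: 21.51 g
  talc: 194.6 g
  periclase: 50.08 g
  zircon: 130.7 g
  gibbsite: 63.48 g
Total batch = 564.5 g; LOI loss = 64.49 g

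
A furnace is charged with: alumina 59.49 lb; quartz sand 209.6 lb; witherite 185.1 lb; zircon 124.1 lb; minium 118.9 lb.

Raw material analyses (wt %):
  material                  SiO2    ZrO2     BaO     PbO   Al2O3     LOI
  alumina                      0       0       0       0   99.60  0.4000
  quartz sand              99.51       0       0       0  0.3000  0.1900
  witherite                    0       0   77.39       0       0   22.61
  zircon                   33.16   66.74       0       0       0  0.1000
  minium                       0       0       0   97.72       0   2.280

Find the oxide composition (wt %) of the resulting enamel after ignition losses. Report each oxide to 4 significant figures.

Glass mass = 651.9 lb (batch 697.2 − LOI 45.32).
Composition: SiO2 38.31%, ZrO2 12.71%, BaO 21.98%, PbO 17.82%, Al2O3 9.186%

Values along the way are shown rounded off to 4 significant digits on the page. Exact precision is kept throughout; exactly one rounding goes into every reported value; derived quantities (glass mass, the totals, yield, LOI, five oxide percentages) are rebuilt at full precision from the weighed amounts at 651.9 lb of glass, as written in the problem or the answer.
Delivered oxide masses:
  SiO2: 209.6·0.9951 + 124.1·0.3316 = 249.7 lb
  ZrO2: 124.1·0.6674 = 82.82 lb
  BaO: 185.1·0.7739 = 143.2 lb
  PbO: 118.9·0.9772 = 116.2 lb
  Al2O3: 59.49·0.9960 + 209.6·0.003000 = 59.88 lb
LOI: 59.49·0.004000 + 209.6·0.001900 + 185.1·0.2261 + 124.1·0.001000 + 118.9·0.02280 = 45.32 lb
The glass mass, total less LOI, = 697.2 − 45.32 = 651.9 lb (equal to the oxide-mass sum)
percent by weight: oxide/glass ×100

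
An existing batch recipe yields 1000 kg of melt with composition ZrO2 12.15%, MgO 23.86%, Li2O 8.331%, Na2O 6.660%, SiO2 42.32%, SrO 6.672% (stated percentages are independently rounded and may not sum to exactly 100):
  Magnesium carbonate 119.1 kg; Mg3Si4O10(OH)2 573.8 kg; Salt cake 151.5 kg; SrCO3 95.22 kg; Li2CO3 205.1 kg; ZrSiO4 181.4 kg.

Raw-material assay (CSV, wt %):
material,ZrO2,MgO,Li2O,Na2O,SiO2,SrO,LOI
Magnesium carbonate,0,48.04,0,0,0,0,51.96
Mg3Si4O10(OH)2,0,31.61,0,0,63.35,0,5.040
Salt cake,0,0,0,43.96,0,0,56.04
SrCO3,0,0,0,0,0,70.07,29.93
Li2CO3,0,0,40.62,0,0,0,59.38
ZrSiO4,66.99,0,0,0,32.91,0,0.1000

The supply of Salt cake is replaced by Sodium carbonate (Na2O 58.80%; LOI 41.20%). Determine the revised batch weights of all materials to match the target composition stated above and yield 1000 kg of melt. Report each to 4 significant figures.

Revised batch per 1000 kg melt:
  Magnesium carbonate: 119.1 kg
  Mg3Si4O10(OH)2: 573.8 kg
  Sodium carbonate: 113.3 kg
  SrCO3: 95.22 kg
  Li2CO3: 205.1 kg
  ZrSiO4: 181.4 kg
Total batch = 1288 kg; LOI loss = 288.0 kg

In-progress results are printed, with 4-significant-digit rounding, in the working. Full precision is kept in all steps; every reported result is rounded just once. All derived quantities (yield, net glass mass, LOI, totals, six oxide percentages) are recomputed in full float precision from the batch weights at 1000 kg of glass exactly as shown in the problem or answer text.
Per-oxide target masses for 1000 kg melt:
  ZrO2: 12.15% × 1000 = 121.5 kg
  MgO: 23.86% × 1000 = 238.6 kg
  Li2O: 8.331% × 1000 = 83.31 kg
  Na2O: 6.660% × 1000 = 66.60 kg
  SiO2: 42.32% × 1000 = 423.2 kg
  SrO: 6.672% × 1000 = 66.72 kg
Mass-balance tally per oxide using the reported weights, against the basis in use (summed amounts equal target values modulo rounding of the values):
  ZrO2: 181.4·0.6699 = 121.5 kg (target 121.5 kg)
  MgO: 119.1·0.4804 + 573.8·0.3161 = 238.6 kg (target 238.6 kg)
  Li2O: 205.1·0.4062 = 83.31 kg (target 83.31 kg)
  Na2O: 113.3·0.5880 = 66.62 kg (target 66.60 kg)
  SiO2: 573.8·0.6335 + 181.4·0.3291 = 423.2 kg (target 423.2 kg)
  SrO: 95.22·0.7007 = 66.72 kg (target 66.72 kg)
Consistency of the glass mass: total batch − LOI = 1000 kg (the targets, summed, come to 999.9 kg; basis as stated: 1000 kg — a pure rounding effect).
Total batch = Σ batch = 1288 kg; ignition loss, Σ(batch × LOI) = 288.0 kg; the yield ratio, glass ÷ batch: 77.64%.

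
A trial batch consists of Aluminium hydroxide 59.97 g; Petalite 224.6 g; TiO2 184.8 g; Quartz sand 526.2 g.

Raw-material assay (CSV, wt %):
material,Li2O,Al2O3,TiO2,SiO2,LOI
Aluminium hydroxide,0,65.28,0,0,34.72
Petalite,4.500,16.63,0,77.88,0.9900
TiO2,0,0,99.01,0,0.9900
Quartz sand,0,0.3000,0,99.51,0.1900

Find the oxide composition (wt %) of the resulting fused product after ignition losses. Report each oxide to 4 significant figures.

Glass mass = 969.7 g (batch 995.6 − LOI 25.87).
Composition: Li2O 1.042%, Al2O3 8.052%, TiO2 18.87%, SiO2 72.04%

In-progress results are displayed, rounded to four significant figures, within the worked lines. All arithmetic holds full float precision at all times — each reported value is rounded only once; the derived quantities are computed at full precision (the yield, four oxide percentages, totals, net glass mass, ignition loss) starting from the weights on 969.7 g of glass precisely as stated by either problem or answer.
What the batch supplies per oxide:
  Li2O: 224.6·0.04500 = 10.11 g
  Al2O3: 59.97·0.6528 + 224.6·0.1663 + 526.2·0.003000 = 78.08 g
  TiO2: 184.8·0.9901 = 183.0 g
  SiO2: 224.6·0.7788 + 526.2·0.9951 = 698.5 g
LOI: 59.97·0.3472 + 224.6·0.009900 + 184.8·0.009900 + 526.2·0.001900 = 25.87 g
Resulting glass, batch − LOI: 995.6 − 25.87 = 969.7 g (= the summed oxide contributions)
oxide / glass × 100 gives the wt %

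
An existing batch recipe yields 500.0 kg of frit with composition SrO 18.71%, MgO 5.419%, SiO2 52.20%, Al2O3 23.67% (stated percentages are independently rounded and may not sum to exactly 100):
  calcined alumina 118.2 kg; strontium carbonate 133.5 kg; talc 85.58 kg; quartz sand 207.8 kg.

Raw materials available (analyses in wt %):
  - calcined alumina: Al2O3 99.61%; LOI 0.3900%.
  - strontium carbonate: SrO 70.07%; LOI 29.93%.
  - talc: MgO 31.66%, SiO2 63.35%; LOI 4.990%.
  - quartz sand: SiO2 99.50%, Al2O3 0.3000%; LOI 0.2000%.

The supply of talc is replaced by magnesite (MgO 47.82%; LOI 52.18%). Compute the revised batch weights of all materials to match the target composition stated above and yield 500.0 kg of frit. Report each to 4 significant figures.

Rounding to four significant figures extends to every mid-chain value as printed. The working math runs at exact precision in all steps; a single rounding yields every reported figure; the derived quantities (totals, the four compositions, net glass mass, LOI, yield) are re-derived in exact precision using the weight values per 500.0 kg of glass as they appear in the question or the answer.
Target masses of each oxide per 500.0 kg frit:
  SrO: 18.71% × 500.0 = 93.55 kg
  MgO: 5.419% × 500.0 = 27.10 kg
  SiO2: 52.20% × 500.0 = 261.0 kg
  Al2O3: 23.67% × 500.0 = 118.4 kg
Checking each oxide sum from the weights as reported, on the stated basis (delivered sums recover each target modulo rounding of the values):
  SrO: 133.5·0.7007 = 93.54 kg (target 93.55 kg)
  MgO: 56.66·0.4782 = 27.09 kg (target 27.10 kg)
  SiO2: 262.3·0.9950 = 261.0 kg (target 261.0 kg)
  Al2O3: 118.0·0.9961 + 262.3·0.003000 = 118.3 kg (target 118.4 kg)
Auditing the glass mass value: whole batch net of LOI = 500.0 kg (the Σ of target masses is 500.0 kg; basis as stated: 500.0 kg — any gap is answer rounding).
Batch total: Σ batch = 570.5 kg; loss to ignition Σ batch·LOI = 70.51 kg; yield = glass ÷ total batch = 87.64%.

Revised batch per 500.0 kg frit:
  calcined alumina: 118.0 kg
  strontium carbonate: 133.5 kg
  magnesite: 56.66 kg
  quartz sand: 262.3 kg
Total batch = 570.5 kg; LOI loss = 70.51 kg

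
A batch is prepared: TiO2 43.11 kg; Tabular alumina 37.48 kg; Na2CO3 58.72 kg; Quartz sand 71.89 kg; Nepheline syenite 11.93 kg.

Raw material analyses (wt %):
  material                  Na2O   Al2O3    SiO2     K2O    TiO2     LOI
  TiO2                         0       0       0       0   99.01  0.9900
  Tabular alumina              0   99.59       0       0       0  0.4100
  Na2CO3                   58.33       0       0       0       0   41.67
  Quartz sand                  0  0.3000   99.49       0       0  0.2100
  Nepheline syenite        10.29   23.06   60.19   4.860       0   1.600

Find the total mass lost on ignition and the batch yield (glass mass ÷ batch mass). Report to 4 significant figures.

Each numeric step maintains full float precision throughout; in-progress results are shown, rounded to four significant figures, on the page — exactly one rounding goes into every reported result. The derived quantities, including the totals, ignition loss, yield, five oxide percentages, net glass mass, are rebuilt from the batch weights at 197.7 kg of glass in full precision precisely as stated by either problem or answer.
LOI of each material in turn:
  TiO2: 43.11 × 0.009900 = 0.4268 kg
  Tabular alumina: 37.48 × 0.004100 = 0.1537 kg
  Na2CO3: 58.72 × 0.4167 = 24.47 kg
  Quartz sand: 71.89 × 0.002100 = 0.1510 kg
  Nepheline syenite: 11.93 × 0.01600 = 0.1909 kg
Total LOI = 25.39 kg
Glass = batch − LOI = 223.1 − 25.39 = 197.7 kg

LOI loss = 25.39 kg; glass = 197.7 kg; yield = 88.62%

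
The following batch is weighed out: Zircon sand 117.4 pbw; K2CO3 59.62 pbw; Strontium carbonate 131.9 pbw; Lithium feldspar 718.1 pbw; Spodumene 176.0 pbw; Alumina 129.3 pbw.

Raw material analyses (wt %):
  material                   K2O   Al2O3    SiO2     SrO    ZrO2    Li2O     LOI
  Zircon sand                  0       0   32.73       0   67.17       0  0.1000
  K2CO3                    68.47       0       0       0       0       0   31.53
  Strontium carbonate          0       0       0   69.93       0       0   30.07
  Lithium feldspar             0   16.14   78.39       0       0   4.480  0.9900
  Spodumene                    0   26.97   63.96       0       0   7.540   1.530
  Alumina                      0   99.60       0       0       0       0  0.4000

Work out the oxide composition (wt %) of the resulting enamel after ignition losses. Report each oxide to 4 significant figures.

Rounding to four significant figures applies to each intermediate as printed. Every computation maintains full precision all the way through; every reported result receives exactly one rounding — derived quantities are carried starting from the weights for 1263 pbw of glass at full precision (the totals, net glass mass, ignition loss, the six compositions, yield), precisely as stated by problem or answer.
What the batch supplies per oxide:
  K2O: 59.62·0.6847 = 40.82 pbw
  Al2O3: 718.1·0.1614 + 176.0·0.2697 + 129.3·0.9960 = 292.2 pbw
  SiO2: 117.4·0.3273 + 718.1·0.7839 + 176.0·0.6396 = 713.9 pbw
  SrO: 131.9·0.6993 = 92.24 pbw
  ZrO2: 117.4·0.6717 = 78.86 pbw
  Li2O: 718.1·0.04480 + 176.0·0.07540 = 45.44 pbw
LOI: 117.4·0.001000 + 59.62·0.3153 + 131.9·0.3007 + 718.1·0.009900 + 176.0·0.01530 + 129.3·0.004000 = 68.90 pbw
Glass mass = batch − LOI = 1332 − 68.90 = 1263 pbw (consistent with Σ oxide mass)
wt % = 100 × oxide mass / glass mass

Glass mass = 1263 pbw (batch 1332 − LOI 68.90).
Composition: K2O 3.231%, Al2O3 23.12%, SiO2 56.51%, SrO 7.301%, ZrO2 6.242%, Li2O 3.597%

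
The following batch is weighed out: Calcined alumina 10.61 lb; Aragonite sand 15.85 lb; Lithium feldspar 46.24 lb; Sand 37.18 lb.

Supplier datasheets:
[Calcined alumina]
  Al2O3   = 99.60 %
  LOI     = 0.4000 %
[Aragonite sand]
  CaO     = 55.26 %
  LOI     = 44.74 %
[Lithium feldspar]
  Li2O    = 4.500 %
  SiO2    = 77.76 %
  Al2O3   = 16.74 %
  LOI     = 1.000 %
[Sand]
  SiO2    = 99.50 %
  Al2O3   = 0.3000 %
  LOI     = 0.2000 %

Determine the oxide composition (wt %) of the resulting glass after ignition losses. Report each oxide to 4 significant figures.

Intermediates appear, rounded to four significant figures, alongside each step; the working math carries exact precision at every stage — each reported figure receives exactly one rounding — all derived quantities are carried starting from the weights on 102.2 lb of glass at exact precision (yield, totals, the four compositions, net glass mass, LOI), as set out in problem or answer.
Per-oxide mass from batch:
  Li2O: 46.24·0.04500 = 2.081 lb
  SiO2: 46.24·0.7776 + 37.18·0.9950 = 72.95 lb
  CaO: 15.85·0.5526 = 8.759 lb
  Al2O3: 10.61·0.9960 + 46.24·0.1674 + 37.18·0.003000 = 18.42 lb
LOI: 10.61·0.004000 + 15.85·0.4474 + 46.24·0.01000 + 37.18·0.002000 = 7.670 lb
Glass = total batch minus LOI = 109.9 − 7.670 = 102.2 lb (the oxide masses sum to this)
each oxide over glass, ×100, is wt %

Glass mass = 102.2 lb (batch 109.9 − LOI 7.670).
Composition: Li2O 2.036%, SiO2 71.37%, CaO 8.569%, Al2O3 18.02%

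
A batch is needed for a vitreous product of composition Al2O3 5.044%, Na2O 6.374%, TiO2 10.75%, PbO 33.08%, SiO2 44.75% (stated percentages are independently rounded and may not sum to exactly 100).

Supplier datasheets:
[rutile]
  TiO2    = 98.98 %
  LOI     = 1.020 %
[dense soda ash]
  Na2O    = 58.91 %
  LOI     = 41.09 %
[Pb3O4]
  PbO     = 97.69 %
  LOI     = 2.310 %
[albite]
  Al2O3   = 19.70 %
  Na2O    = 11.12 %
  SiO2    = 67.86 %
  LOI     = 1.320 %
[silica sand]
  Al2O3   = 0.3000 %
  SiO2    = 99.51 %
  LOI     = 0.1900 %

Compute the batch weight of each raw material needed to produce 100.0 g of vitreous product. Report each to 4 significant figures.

The whole derivation maintains full float precision in all steps. Intermediates are shown with 4-significant-digit rounding within the worked lines; each reported figure is rounded only once; derived quantities are computed in full float precision (net glass mass, ignition loss, the yield, five oxide percentages, totals) from the weighed amounts at 100.0 g of glass, as given in either problem or answer.
The oxide mass targets at 100.0 g vitreous product:
  Al2O3: 5.044% × 100.0 = 5.044 g
  Na2O: 6.374% × 100.0 = 6.374 g
  TiO2: 10.75% × 100.0 = 10.75 g
  PbO: 33.08% × 100.0 = 33.08 g
  SiO2: 44.75% × 100.0 = 44.75 g
Checking each oxide sum per the reported batch figures, for the quoted basis mass (each sum matches its target mass up to rounding of the answer):
  Al2O3: 25.18·0.1970 + 27.80·0.003000 = 5.044 g (target 5.044 g)
  Na2O: 6.067·0.5891 + 25.18·0.1112 = 6.374 g (target 6.374 g)
  TiO2: 10.86·0.9898 = 10.75 g (target 10.75 g)
  PbO: 33.86·0.9769 = 33.08 g (target 33.08 g)
  SiO2: 25.18·0.6786 + 27.80·0.9951 = 44.75 g (target 44.75 g)
Auditing the glass mass value: total batch − LOI = 100.0 g (the targets, summed, come to 100.0 g; stated basis 100.0 g — deltas are rounding alone).
Adding the batch up: Σ batch = 103.8 g; Σ batch·LOI gives LOI loss = 3.771 g; yield = glass ÷ total batch = 96.37%.

Batch per 100.0 g vitreous product:
  rutile: 10.86 g
  dense soda ash: 6.067 g
  Pb3O4: 33.86 g
  albite: 25.18 g
  silica sand: 27.80 g
Total batch = 103.8 g; LOI loss = 3.771 g; yield = 96.37%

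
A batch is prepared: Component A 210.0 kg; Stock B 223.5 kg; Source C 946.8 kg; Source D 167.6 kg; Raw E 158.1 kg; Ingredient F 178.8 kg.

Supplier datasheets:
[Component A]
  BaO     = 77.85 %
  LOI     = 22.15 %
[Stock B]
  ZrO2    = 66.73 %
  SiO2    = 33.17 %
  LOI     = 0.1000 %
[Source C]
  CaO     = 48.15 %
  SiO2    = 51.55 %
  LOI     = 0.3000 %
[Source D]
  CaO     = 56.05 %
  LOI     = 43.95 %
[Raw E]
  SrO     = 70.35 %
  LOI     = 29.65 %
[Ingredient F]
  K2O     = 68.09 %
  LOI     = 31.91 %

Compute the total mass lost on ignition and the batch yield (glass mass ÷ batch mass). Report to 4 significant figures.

Mid-chain values are printed, rounded to four significant figures, within the worked lines; all internal work runs at full float precision through the solve. Every reported result is rounded just once — all derived quantities are computed at full float precision (the yield, LOI, six oxide percentages, glass mass, the totals) starting from the weights for 1658 kg of glass, as quoted within problem or answer.
Ignition loss by material:
  Component A: 210.0 × 0.2215 = 46.52 kg
  Stock B: 223.5 × 0.001000 = 0.2235 kg
  Source C: 946.8 × 0.003000 = 2.840 kg
  Source D: 167.6 × 0.4395 = 73.66 kg
  Raw E: 158.1 × 0.2965 = 46.88 kg
  Ingredient F: 178.8 × 0.3191 = 57.06 kg
Total LOI = 227.2 kg
Glass = batch − LOI = 1885 − 227.2 = 1658 kg

LOI loss = 227.2 kg; glass = 1658 kg; yield = 87.95%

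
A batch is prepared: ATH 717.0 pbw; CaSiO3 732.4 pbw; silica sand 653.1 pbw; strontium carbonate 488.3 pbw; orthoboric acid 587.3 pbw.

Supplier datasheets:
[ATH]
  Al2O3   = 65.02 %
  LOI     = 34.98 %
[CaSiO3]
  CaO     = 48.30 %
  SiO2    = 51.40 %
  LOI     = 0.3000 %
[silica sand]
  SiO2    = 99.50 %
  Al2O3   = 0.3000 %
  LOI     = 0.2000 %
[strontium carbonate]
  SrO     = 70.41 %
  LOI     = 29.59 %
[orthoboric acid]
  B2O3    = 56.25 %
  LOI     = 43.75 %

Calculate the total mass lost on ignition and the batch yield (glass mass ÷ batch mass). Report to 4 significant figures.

LOI loss = 655.7 pbw; glass = 2522 pbw; yield = 79.37%

Every computation maintains full float precision at all times — the intermediate values are printed, rounded to four significant figures, on the page. Every reported number is rounded a single time — derived quantities are re-derived at full precision (ignition loss, net glass mass, the totals, five oxide percentages, yield) starting from the weights per 2522 pbw of glass, as quoted within the problem or answer text.
Material-by-material LOI:
  ATH: 717.0 × 0.3498 = 250.8 pbw
  CaSiO3: 732.4 × 0.003000 = 2.197 pbw
  silica sand: 653.1 × 0.002000 = 1.306 pbw
  strontium carbonate: 488.3 × 0.2959 = 144.5 pbw
  orthoboric acid: 587.3 × 0.4375 = 256.9 pbw
Total LOI = 655.7 pbw
Glass = batch − LOI = 3178 − 655.7 = 2522 pbw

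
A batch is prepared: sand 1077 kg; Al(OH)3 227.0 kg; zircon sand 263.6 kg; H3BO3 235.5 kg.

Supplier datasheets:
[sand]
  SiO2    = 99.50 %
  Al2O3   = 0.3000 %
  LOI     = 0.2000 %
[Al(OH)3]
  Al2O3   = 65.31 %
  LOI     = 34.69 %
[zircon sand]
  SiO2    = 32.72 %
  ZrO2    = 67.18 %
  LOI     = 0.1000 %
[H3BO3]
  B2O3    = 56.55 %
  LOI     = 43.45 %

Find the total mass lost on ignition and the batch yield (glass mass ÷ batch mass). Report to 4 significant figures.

LOI loss = 183.5 kg; glass = 1620 kg; yield = 89.82%

In-progress results appear rounded to four significant figures at each printed step. All arithmetic holds full precision end to end; each reported result receives exactly one rounding — all derived quantities are re-derived in full float precision (the four compositions, totals, yield, ignition loss, net glass mass) using the weight values for 1620 kg of glass as given in problem or answer.
Per-material ignition loss:
  sand: 1077 × 0.002000 = 2.154 kg
  Al(OH)3: 227.0 × 0.3469 = 78.75 kg
  zircon sand: 263.6 × 0.001000 = 0.2636 kg
  H3BO3: 235.5 × 0.4345 = 102.3 kg
Total LOI = 183.5 kg
Glass = batch − LOI = 1803 − 183.5 = 1620 kg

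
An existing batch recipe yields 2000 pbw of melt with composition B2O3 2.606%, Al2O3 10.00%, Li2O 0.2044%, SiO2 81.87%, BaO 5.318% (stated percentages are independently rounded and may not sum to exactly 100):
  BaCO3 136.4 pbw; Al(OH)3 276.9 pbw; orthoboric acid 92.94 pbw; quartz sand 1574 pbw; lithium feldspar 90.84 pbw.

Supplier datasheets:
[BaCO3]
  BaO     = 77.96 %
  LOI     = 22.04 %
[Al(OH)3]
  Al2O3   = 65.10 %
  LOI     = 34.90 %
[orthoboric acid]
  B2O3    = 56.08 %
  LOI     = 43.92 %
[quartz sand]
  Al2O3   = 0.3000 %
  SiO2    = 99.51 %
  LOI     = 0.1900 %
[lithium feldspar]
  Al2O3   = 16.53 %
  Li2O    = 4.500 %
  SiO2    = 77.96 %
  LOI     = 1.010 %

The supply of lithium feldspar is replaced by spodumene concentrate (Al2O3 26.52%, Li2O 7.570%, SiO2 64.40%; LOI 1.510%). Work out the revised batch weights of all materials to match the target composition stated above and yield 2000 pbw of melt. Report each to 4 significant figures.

The working math carries exact precision at all times — mid-chain values are displayed (rounded to four significant digits) across the worked steps. Every reported number carries a single rounding; derived quantities, including the totals, LOI, five oxide percentages, the yield, glass mass, are rebuilt from the weighed amounts on 2000 pbw of glass at full float precision exactly as shown in either problem or answer.
Target oxide masses per 2000 pbw melt:
  B2O3: 2.606% × 2000 = 52.12 pbw
  Al2O3: 10.00% × 2000 = 200.0 pbw
  Li2O: 0.2044% × 2000 = 4.088 pbw
  SiO2: 81.87% × 2000 = 1637 pbw
  BaO: 5.318% × 2000 = 106.4 pbw
Verifying the oxide balance using the reported weights, relative to the basis at hand (target by target, the sums agree net of answer rounding effects):
  B2O3: 92.94·0.5608 = 52.12 pbw (target 52.12 pbw)
  Al2O3: 277.8·0.6510 + 1611·0.003000 + 54.00·0.2652 = 200.0 pbw (target 200.0 pbw)
  Li2O: 54.00·0.07570 = 4.088 pbw (target 4.088 pbw)
  SiO2: 1611·0.9951 + 54.00·0.6440 = 1638 pbw (target 1637 pbw)
  BaO: 136.4·0.7796 = 106.3 pbw (target 106.4 pbw)
The glass-mass cross-check: batch total minus LOI = 2000 pbw (oxide target masses add up to 2000 pbw; the stated basis being 2000 pbw — rounding explains the deltas).
Whole-batch sum: Σ batch = 2172 pbw; LOI removed, Σ of batch·LOI: 171.7 pbw; as yield: glass ÷ batch → 92.09%.

Revised batch per 2000 pbw melt:
  BaCO3: 136.4 pbw
  Al(OH)3: 277.8 pbw
  orthoboric acid: 92.94 pbw
  quartz sand: 1611 pbw
  spodumene concentrate: 54.00 pbw
Total batch = 2172 pbw; LOI loss = 171.7 pbw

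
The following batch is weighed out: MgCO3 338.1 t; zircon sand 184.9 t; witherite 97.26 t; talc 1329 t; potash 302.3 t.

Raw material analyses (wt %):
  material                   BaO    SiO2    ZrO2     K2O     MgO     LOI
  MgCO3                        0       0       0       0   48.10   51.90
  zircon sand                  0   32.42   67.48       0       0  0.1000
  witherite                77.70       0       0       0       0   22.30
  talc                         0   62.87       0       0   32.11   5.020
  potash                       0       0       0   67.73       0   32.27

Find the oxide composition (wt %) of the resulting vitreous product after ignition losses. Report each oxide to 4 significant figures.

Glass mass = 1890 t (batch 2252 − LOI 361.6).
Composition: BaO 3.999%, SiO2 47.38%, ZrO2 6.602%, K2O 10.83%, MgO 31.18%

Working values are displayed (rounded to 4 significant figures) on the page. The whole derivation runs at full float precision through every step. Every reported value includes exactly one rounding — all derived quantities are re-derived from the batch weights per 1890 t of glass in exact precision (LOI, yield, totals, five oxide percentages, glass mass), as set out in the problem or answer text.
What the batch supplies per oxide:
  BaO: 97.26·0.7770 = 75.57 t
  SiO2: 184.9·0.3242 + 1329·0.6287 = 895.5 t
  ZrO2: 184.9·0.6748 = 124.8 t
  K2O: 302.3·0.6773 = 204.7 t
  MgO: 338.1·0.4810 + 1329·0.3211 = 589.4 t
LOI: 338.1·0.5190 + 184.9·0.001000 + 97.26·0.2230 + 1329·0.05020 + 302.3·0.3227 = 361.6 t
batch − LOI leaves glass = 2252 − 361.6 = 1890 t (consistent with Σ oxide mass)
percent by weight: oxide/glass ×100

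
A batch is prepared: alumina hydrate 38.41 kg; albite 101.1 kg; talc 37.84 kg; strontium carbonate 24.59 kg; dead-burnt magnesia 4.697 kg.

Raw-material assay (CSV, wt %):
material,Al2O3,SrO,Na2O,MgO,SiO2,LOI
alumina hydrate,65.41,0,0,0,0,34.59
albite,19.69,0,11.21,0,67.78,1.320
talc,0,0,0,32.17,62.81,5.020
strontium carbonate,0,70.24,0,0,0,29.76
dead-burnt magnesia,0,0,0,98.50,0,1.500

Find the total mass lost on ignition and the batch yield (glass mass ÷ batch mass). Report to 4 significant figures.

LOI loss = 23.91 kg; glass = 182.7 kg; yield = 88.43%

Values along the way appear rounded to 4 significant digits; the working math runs at full precision at all times; each reported figure is rounded once only — the derived quantities are rebuilt starting from the weights at 182.7 kg of glass in full float precision (glass mass, the yield, LOI, five oxide percentages, totals), as they appear in the problem or the answer.
Material-by-material LOI:
  alumina hydrate: 38.41 × 0.3459 = 13.29 kg
  albite: 101.1 × 0.01320 = 1.335 kg
  talc: 37.84 × 0.05020 = 1.900 kg
  strontium carbonate: 24.59 × 0.2976 = 7.318 kg
  dead-burnt magnesia: 4.697 × 0.01500 = 0.07046 kg
Total LOI = 23.91 kg
Glass = batch − LOI = 206.6 − 23.91 = 182.7 kg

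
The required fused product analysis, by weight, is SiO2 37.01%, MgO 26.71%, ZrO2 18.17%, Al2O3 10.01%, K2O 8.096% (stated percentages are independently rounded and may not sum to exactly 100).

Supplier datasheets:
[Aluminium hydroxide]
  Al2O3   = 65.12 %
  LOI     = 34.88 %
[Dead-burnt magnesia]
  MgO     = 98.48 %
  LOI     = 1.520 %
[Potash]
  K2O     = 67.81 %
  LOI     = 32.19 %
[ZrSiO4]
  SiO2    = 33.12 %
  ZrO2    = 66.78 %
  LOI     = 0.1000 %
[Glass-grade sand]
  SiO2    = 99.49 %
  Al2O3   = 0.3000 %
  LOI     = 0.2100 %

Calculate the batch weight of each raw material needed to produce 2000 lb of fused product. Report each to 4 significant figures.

Each numeric step maintains exact precision from first step to last. Working values are displayed, with 4-significant-digit rounding, on the page — every reported value carries a single rounding. The derived quantities (ignition loss, five oxide percentages, the yield, totals, net glass mass) are re-derived in exact precision from the batch weights on 2000 lb of glass, as quoted within problem or answer.
The oxide mass targets at 2000 lb fused product:
  SiO2: 37.01% × 2000 = 740.2 lb
  MgO: 26.71% × 2000 = 534.2 lb
  ZrO2: 18.17% × 2000 = 363.4 lb
  Al2O3: 10.01% × 2000 = 200.2 lb
  K2O: 8.096% × 2000 = 161.9 lb
Balance tally, oxide-wise, from the weights as reported, on the stated basis (oxide sums agree with the targets within answer rounding):
  SiO2: 544.2·0.3312 + 562.8·0.9949 = 740.2 lb (target 740.2 lb)
  MgO: 542.4·0.9848 = 534.2 lb (target 534.2 lb)
  ZrO2: 544.2·0.6678 = 363.4 lb (target 363.4 lb)
  Al2O3: 304.8·0.6512 + 562.8·0.003000 = 200.2 lb (target 200.2 lb)
  K2O: 238.8·0.6781 = 161.9 lb (target 161.9 lb)
Glass mass check: Σ batch − LOI loss = 2000 lb (per-oxide target masses sum to 2000 lb; versus the stated basis of 2000 lb — differing by rounding only).
Batch grand total — Σ batch = 2193 lb; Σ batch·LOI gives LOI loss = 193.2 lb; glass ÷ batch gives a yield of 91.19%.

Batch per 2000 lb fused product:
  Aluminium hydroxide: 304.8 lb
  Dead-burnt magnesia: 542.4 lb
  Potash: 238.8 lb
  ZrSiO4: 544.2 lb
  Glass-grade sand: 562.8 lb
Total batch = 2193 lb; LOI loss = 193.2 lb; yield = 91.19%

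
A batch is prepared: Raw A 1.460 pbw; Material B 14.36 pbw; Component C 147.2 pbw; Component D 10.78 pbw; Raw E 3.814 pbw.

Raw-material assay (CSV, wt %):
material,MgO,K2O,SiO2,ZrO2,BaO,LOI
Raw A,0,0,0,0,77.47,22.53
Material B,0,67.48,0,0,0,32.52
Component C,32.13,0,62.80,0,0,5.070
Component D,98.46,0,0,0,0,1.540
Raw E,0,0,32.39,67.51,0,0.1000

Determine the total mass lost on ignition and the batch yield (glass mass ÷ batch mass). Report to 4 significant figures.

Mid-chain values appear with 4-significant-digit rounding within the worked lines — every computation maintains exact precision throughout — a single rounding finalizes each reported result; the derived quantities (net glass mass, totals, LOI, yield, the five compositions) are computed in exact precision from the weighed amounts at 165.0 pbw of glass, as written in the problem or answer text.
Ignition loss by material:
  Raw A: 1.460 × 0.2253 = 0.3289 pbw
  Material B: 14.36 × 0.3252 = 4.670 pbw
  Component C: 147.2 × 0.05070 = 7.463 pbw
  Component D: 10.78 × 0.01540 = 0.1660 pbw
  Raw E: 3.814 × 0.001000 = 0.003814 pbw
Total LOI = 12.63 pbw
Glass = batch − LOI = 177.6 − 12.63 = 165.0 pbw

LOI loss = 12.63 pbw; glass = 165.0 pbw; yield = 92.89%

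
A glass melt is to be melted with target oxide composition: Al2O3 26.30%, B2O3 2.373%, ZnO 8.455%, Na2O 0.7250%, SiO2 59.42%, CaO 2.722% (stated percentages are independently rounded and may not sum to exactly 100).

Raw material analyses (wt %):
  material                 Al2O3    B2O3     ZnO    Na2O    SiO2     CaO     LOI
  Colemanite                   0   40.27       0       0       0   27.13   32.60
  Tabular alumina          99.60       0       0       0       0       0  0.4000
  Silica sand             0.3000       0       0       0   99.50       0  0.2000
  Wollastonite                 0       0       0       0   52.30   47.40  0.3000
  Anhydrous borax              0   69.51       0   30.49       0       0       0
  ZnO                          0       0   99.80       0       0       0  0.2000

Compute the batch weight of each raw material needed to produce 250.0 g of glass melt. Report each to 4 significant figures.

Each numeric step runs at exact precision through the solve — the intermediate values appear, rounded to four significant digits, on the page; each reported result is rounded once only; derived quantities, which include the yield, totals, glass mass, the six compositions, ignition loss, are recomputed in exact precision, exactly as shown in either problem or answer, from the weighed amounts at 250.0 g of glass.
The oxide mass targets at 250.0 g glass melt:
  Al2O3: 26.30% × 250.0 = 65.75 g
  B2O3: 2.373% × 250.0 = 5.932 g
  ZnO: 8.455% × 250.0 = 21.14 g
  Na2O: 0.7250% × 250.0 = 1.812 g
  SiO2: 59.42% × 250.0 = 148.6 g
  CaO: 2.722% × 250.0 = 6.805 g
Checking each oxide sum per the reported batch figures, versus the basis set out (delivered sums recover each target given rounding of the digits):
  Al2O3: 65.58·0.9960 + 143.1·0.003000 = 65.75 g (target 65.75 g)
  B2O3: 4.471·0.4027 + 5.945·0.6951 = 5.933 g (target 5.932 g)
  ZnO: 21.18·0.9980 = 21.14 g (target 21.14 g)
  Na2O: 5.945·0.3049 = 1.813 g (target 1.812 g)
  SiO2: 143.1·0.9950 + 11.80·0.5230 = 148.6 g (target 148.6 g)
  CaO: 4.471·0.2713 + 11.80·0.4740 = 6.806 g (target 6.805 g)
The glass-mass cross-check: Σ batch − LOI loss = 250.0 g (per-oxide target masses sum to 250.0 g; basis as stated: 250.0 g — deltas are rounding alone).
Total batch = Σ batch = 252.1 g; LOI loss = Σ batch·LOI = 2.084 g; yield: glass divided by total = 99.17%.

Batch per 250.0 g glass melt:
  Colemanite: 4.471 g
  Tabular alumina: 65.58 g
  Silica sand: 143.1 g
  Wollastonite: 11.80 g
  Anhydrous borax: 5.945 g
  ZnO: 21.18 g
Total batch = 252.1 g; LOI loss = 2.084 g; yield = 99.17%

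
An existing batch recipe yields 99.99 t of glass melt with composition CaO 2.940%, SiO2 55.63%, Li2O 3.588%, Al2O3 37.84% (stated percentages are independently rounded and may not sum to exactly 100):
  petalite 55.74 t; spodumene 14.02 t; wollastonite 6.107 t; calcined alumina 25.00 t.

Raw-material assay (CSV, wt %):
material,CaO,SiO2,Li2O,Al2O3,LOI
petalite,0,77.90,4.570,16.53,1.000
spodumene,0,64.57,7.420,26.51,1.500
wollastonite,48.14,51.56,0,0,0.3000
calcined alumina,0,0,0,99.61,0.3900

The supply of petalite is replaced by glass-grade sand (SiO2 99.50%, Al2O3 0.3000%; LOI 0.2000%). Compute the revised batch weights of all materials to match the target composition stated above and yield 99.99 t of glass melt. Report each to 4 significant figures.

Revised batch per 99.99 t glass melt:
  glass-grade sand: 21.36 t
  spodumene: 48.35 t
  wollastonite: 6.107 t
  calcined alumina: 25.05 t
Total batch = 100.9 t; LOI loss = 0.8840 t

All internal work keeps exact precision at all times; rounding to four significant figures extends to every mid-chain value as displayed — each reported number carries a single rounding; derived quantities are re-derived starting from the weights on 99.99 t of glass at full float precision (yield, LOI, four oxide percentages, glass mass, totals), precisely as stated by problem or answer.
Target masses of each oxide per 99.99 t glass melt:
  CaO: 2.940% × 99.99 = 2.940 t
  SiO2: 55.63% × 99.99 = 55.62 t
  Li2O: 3.588% × 99.99 = 3.588 t
  Al2O3: 37.84% × 99.99 = 37.84 t
Verifying the oxide balance using the reported weights, versus the basis set out (target by target, the sums agree once rounding is allowed for):
  CaO: 6.107·0.4814 = 2.940 t (target 2.940 t)
  SiO2: 21.36·0.9950 + 48.35·0.6457 + 6.107·0.5156 = 55.62 t (target 55.62 t)
  Li2O: 48.35·0.07420 = 3.588 t (target 3.588 t)
  Al2O3: 21.36·0.003000 + 48.35·0.2651 + 25.05·0.9961 = 37.83 t (target 37.84 t)
Mass balance on the glass: batch Σ − ignition loss = 99.98 t (oxide target masses add up to 99.99 t; basis as stated: 99.99 t — gaps are rounding artifacts).
Total batch = Σ batch = 100.9 t; Σ batch·LOI gives LOI loss = 0.8840 t; yield, glass over the total, = 99.12%.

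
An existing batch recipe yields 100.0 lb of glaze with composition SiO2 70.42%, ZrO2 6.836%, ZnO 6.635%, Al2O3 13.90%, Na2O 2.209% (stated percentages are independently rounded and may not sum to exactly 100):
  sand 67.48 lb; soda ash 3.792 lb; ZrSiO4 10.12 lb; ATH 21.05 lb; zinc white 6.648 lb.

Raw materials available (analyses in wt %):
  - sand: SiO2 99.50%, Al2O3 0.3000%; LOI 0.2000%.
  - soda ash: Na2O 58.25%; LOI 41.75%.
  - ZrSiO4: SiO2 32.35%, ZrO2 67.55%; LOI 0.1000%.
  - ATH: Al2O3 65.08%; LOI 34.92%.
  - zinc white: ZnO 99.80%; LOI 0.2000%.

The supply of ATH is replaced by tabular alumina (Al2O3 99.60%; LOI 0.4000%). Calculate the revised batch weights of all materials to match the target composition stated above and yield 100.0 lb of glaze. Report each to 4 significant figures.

Revised batch per 100.0 lb glaze:
  sand: 67.48 lb
  soda ash: 3.792 lb
  ZrSiO4: 10.12 lb
  tabular alumina: 13.75 lb
  zinc white: 6.648 lb
Total batch = 101.8 lb; LOI loss = 1.797 lb

Every computation maintains full float precision through every step. Mid-chain values are printed rounded to four significant digits as written — a single rounding yields every reported result. All derived quantities, including glass mass, ignition loss, five oxide percentages, the totals, yield, are computed starting from the weights on 100.0 lb of glass in full precision exactly as printed in the question or the answer.
Target oxide masses per 100.0 lb glaze:
  SiO2: 70.42% × 100.0 = 70.42 lb
  ZrO2: 6.836% × 100.0 = 6.836 lb
  ZnO: 6.635% × 100.0 = 6.635 lb
  Al2O3: 13.90% × 100.0 = 13.90 lb
  Na2O: 2.209% × 100.0 = 2.209 lb
A balance pass over the oxides, with the batch weights as given, against the basis in use (target by target, the sums agree exact up to rounding of places):
  SiO2: 67.48·0.9950 + 10.12·0.3235 = 70.42 lb (target 70.42 lb)
  ZrO2: 10.12·0.6755 = 6.836 lb (target 6.836 lb)
  ZnO: 6.648·0.9980 = 6.635 lb (target 6.635 lb)
  Al2O3: 67.48·0.003000 + 13.75·0.9960 = 13.90 lb (target 13.90 lb)
  Na2O: 3.792·0.5825 = 2.209 lb (target 2.209 lb)
Glass-mass closure: whole batch net of LOI = 99.99 lb (summing oxide targets gives 100.0 lb; basis as stated: 100.0 lb — a pure rounding effect).
Adding the batch up: Σ batch = 101.8 lb; LOI loss = Σ batch·LOI = 1.797 lb; as yield: glass ÷ batch → 98.24%.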